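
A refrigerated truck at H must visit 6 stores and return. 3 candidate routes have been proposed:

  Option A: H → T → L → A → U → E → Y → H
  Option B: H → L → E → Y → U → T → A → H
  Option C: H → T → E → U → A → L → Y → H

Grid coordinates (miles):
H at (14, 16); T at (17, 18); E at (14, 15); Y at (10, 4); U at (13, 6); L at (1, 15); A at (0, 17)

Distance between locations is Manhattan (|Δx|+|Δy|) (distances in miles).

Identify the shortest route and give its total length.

Option A: 5 + 19 + 3 + 24 + 10 + 15 + 16 = 92
Option B: 14 + 13 + 15 + 5 + 16 + 18 + 15 = 96
Option C: 5 + 6 + 10 + 24 + 3 + 20 + 16 = 84

84 miles — Option C is the shortest.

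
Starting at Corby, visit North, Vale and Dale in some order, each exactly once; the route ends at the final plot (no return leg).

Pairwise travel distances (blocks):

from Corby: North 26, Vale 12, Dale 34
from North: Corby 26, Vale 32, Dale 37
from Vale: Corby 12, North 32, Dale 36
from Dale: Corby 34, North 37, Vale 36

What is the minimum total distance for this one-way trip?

There are 3! = 6 possible orderings.
Corby→North→Vale→Dale: 26+32+36 = 94
Corby→North→Dale→Vale: 26+37+36 = 99
Corby→Vale→North→Dale: 12+32+37 = 81
Corby→Vale→Dale→North: 12+36+37 = 85
Corby→Dale→North→Vale: 34+37+32 = 103
Corby→Dale→Vale→North: 34+36+32 = 102
The minimum is 81.
One shortest path: Corby → Vale → North → Dale.

Minimum one-way distance = 81 blocks.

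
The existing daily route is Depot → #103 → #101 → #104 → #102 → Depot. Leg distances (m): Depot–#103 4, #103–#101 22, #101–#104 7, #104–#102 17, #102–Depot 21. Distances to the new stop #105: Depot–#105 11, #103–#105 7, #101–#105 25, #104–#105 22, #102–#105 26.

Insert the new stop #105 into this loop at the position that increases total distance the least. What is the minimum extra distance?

Insertion cost between consecutive stops i–j is d(i,#105) + d(#105,j) − d(i,j):
  between Depot and #103: 11 + 7 − 4 = 14
  between #103 and #101: 7 + 25 − 22 = 10
  between #101 and #104: 25 + 22 − 7 = 40
  between #104 and #102: 22 + 26 − 17 = 31
  between #102 and Depot: 26 + 11 − 21 = 16
Cheapest insertion is between #103 and #101, adding 10.
New total = 71 + 10 = 81.

+10 m — insert #105 between #103 and #101.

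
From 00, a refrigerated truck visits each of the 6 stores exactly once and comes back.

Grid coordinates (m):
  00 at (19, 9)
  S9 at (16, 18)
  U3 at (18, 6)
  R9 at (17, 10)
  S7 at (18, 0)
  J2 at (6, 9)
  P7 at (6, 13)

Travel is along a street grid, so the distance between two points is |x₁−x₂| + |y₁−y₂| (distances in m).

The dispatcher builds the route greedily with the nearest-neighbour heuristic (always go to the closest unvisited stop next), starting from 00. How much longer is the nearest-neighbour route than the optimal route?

00: R9=3, U3=4, S7=10, S9=12, J2=13, P7=17 ⇒ R9
R9: U3=5, S9=9, S7=11, J2=12, P7=14 ⇒ U3
U3: S7=6, S9=14, J2=15, P7=19 ⇒ S7
S7: S9=20, J2=21, P7=25 ⇒ S9
S9: P7=15, J2=19 ⇒ P7
P7: J2=4 ⇒ J2
NN route 00 → R9 → U3 → S7 → S9 → P7 → J2 → 00 costs 66.
Optimal: 00 → U3 → S7 → R9 → S9 → P7 → J2 → 00 costs 62 (by enumerating all 360 distinct tours).
Excess = 66 − 62 = 4.

4 m longer than the optimal tour.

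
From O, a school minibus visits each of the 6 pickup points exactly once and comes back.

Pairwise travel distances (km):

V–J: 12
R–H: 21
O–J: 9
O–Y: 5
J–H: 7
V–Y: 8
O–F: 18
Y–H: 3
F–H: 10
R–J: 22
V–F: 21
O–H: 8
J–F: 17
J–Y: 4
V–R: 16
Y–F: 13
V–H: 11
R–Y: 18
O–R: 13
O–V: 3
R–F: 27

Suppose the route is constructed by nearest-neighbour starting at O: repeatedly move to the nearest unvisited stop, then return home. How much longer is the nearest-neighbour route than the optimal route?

From O: V=3, Y=5, H=8, J=9, R=13, F=18 → choose V (3).
From V: Y=8, H=11, J=12, R=16, F=21 → choose Y (8).
From Y: H=3, J=4, F=13, R=18 → choose H (3).
From H: J=7, F=10, R=21 → choose J (7).
From J: F=17, R=22 → choose F (17).
From F: R=27 → choose R (27).
NN route O → V → Y → H → J → F → R → O costs 78.
Optimal: O → V → R → F → H → J → Y → O costs 72 (by enumerating all 360 distinct tours).
Excess = 78 − 72 = 6.

6 km longer than the optimal tour.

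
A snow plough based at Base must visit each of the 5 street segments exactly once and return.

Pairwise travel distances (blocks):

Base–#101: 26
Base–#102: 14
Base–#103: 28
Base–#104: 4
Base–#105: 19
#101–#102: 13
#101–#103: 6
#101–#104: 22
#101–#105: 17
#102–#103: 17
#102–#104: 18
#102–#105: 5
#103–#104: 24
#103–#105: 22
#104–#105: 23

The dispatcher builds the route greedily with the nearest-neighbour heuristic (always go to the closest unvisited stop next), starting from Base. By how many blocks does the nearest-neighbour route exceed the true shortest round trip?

8 blocks longer than the optimal tour.

From Base: #104=4, #102=14, #105=19, #101=26, #103=28 → choose #104 (4).
From #104: #102=18, #101=22, #105=23, #103=24 → choose #102 (18).
From #102: #105=5, #101=13, #103=17 → choose #105 (5).
From #105: #101=17, #103=22 → choose #101 (17).
From #101: #103=6 → choose #103 (6).
NN route Base → #104 → #102 → #105 → #101 → #103 → Base costs 78.
Optimal: Base → #102 → #105 → #101 → #103 → #104 → Base costs 70 (by enumerating all 60 distinct tours).
Excess = 78 − 70 = 8.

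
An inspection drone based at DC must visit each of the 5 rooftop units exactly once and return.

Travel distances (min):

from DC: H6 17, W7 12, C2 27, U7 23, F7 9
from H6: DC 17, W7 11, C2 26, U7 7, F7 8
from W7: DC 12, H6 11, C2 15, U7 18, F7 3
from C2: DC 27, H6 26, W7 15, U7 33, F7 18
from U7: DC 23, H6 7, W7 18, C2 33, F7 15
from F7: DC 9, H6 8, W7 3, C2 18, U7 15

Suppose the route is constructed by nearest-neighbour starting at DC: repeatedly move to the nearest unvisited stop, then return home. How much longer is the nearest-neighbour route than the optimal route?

Excess over optimum: 7 min.

DC: F7=9, W7=12, H6=17, U7=23, C2=27 ⇒ F7
F7: W7=3, H6=8, U7=15, C2=18 ⇒ W7
W7: H6=11, C2=15, U7=18 ⇒ H6
H6: U7=7, C2=26 ⇒ U7
U7: C2=33 ⇒ C2
NN route DC → F7 → W7 → H6 → U7 → C2 → DC costs 90.
Optimal: DC → W7 → C2 → F7 → H6 → U7 → DC costs 83 (by enumerating all 60 distinct tours).
Excess = 90 − 83 = 7.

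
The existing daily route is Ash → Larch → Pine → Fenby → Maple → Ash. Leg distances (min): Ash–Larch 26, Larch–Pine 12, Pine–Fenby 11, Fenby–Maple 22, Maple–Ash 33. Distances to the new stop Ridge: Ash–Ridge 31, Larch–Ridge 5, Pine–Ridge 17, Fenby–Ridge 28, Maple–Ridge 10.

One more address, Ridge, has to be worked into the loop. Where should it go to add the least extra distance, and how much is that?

+8 min — insert Ridge between Maple and Ash.

Insertion cost between consecutive stops i–j is d(i,Ridge) + d(Ridge,j) − d(i,j):
  between Ash and Larch: 31 + 5 − 26 = 10
  between Larch and Pine: 5 + 17 − 12 = 10
  between Pine and Fenby: 17 + 28 − 11 = 34
  between Fenby and Maple: 28 + 10 − 22 = 16
  between Maple and Ash: 10 + 31 − 33 = 8
Cheapest insertion is between Maple and Ash, adding 8.
New total = 104 + 8 = 112.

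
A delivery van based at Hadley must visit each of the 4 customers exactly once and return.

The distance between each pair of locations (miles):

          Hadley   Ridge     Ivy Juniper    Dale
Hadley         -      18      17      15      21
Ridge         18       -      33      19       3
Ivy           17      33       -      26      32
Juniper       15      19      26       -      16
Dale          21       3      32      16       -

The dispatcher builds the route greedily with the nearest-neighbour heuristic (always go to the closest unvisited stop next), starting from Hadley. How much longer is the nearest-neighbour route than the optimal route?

The nearest-neighbour route is 4 miles longer than optimal.

From Hadley: Juniper=15, Ivy=17, Ridge=18, Dale=21 → choose Juniper (15).
From Juniper: Dale=16, Ridge=19, Ivy=26 → choose Dale (16).
From Dale: Ridge=3, Ivy=32 → choose Ridge (3).
From Ridge: Ivy=33 → choose Ivy (33).
NN route Hadley → Juniper → Dale → Ridge → Ivy → Hadley costs 84.
Optimal: Hadley → Ridge → Dale → Juniper → Ivy → Hadley costs 80 (by enumerating all 12 distinct tours).
Excess = 84 − 80 = 4.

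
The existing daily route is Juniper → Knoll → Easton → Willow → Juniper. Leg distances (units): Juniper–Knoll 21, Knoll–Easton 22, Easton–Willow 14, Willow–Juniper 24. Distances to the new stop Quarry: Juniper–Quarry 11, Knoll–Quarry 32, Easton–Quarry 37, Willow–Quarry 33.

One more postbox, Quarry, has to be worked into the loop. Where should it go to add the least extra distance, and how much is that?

+20 — insert Quarry between Willow and Juniper.

Insertion cost between consecutive stops i–j is d(i,Quarry) + d(Quarry,j) − d(i,j):
  between Juniper and Knoll: 11 + 32 − 21 = 22
  between Knoll and Easton: 32 + 37 − 22 = 47
  between Easton and Willow: 37 + 33 − 14 = 56
  between Willow and Juniper: 33 + 11 − 24 = 20
Cheapest insertion is between Willow and Juniper, adding 20.
New total = 81 + 20 = 101.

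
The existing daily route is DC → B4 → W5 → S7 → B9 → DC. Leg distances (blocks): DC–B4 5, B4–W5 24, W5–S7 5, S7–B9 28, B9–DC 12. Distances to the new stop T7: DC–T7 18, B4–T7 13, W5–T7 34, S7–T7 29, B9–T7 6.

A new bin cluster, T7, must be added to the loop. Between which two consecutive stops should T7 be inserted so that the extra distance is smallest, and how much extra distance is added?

Insertion cost between consecutive stops i–j is d(i,T7) + d(T7,j) − d(i,j):
  between DC and B4: 18 + 13 − 5 = 26
  between B4 and W5: 13 + 34 − 24 = 23
  between W5 and S7: 34 + 29 − 5 = 58
  between S7 and B9: 29 + 6 − 28 = 7
  between B9 and DC: 6 + 18 − 12 = 12
Cheapest insertion is between S7 and B9, adding 7.
New total = 74 + 7 = 81.

+7 blocks — insert T7 between S7 and B9.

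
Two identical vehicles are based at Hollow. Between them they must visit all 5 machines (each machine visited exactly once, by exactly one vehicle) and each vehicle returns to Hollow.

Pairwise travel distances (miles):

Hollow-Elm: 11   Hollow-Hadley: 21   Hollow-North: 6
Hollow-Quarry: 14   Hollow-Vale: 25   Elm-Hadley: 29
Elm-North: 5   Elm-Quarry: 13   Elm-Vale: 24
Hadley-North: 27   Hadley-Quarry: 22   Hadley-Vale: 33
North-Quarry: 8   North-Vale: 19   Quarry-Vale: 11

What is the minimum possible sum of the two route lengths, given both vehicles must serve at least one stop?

101 miles — the smallest possible combined total.

Check every non-empty split of the stops between the two vehicles; for each half take its own optimal tour:
  {Elm} + {Hadley, North, Quarry, Vale}: 22 + 79 = 101
  {Hadley} + {Elm, North, Quarry, Vale}: 42 + 60 = 102
  {Elm, Hadley} + {North, Quarry, Vale}: 61 + 50 = 111
  {North} + {Elm, Hadley, Quarry, Vale}: 12 + 89 = 101
  {Elm, North} + {Hadley, Quarry, Vale}: 22 + 79 = 101
  {Hadley, North} + {Elm, Quarry, Vale}: 54 + 60 = 114
  … (15 splits in total)
Best: vehicle 1 Hollow → Elm → Hollow = 22; vehicle 2 Hollow → Hadley → Quarry → Vale → North → Hollow = 79; combined 101.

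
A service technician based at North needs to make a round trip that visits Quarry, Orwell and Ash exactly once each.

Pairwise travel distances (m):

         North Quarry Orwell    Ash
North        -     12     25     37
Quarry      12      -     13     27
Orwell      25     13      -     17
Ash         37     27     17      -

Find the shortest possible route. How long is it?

Minimum total distance: 79 m.

With 3 stops there are 3!/2 = 3 distinct round trips (a route and its reverse cost the same).
North - Quarry - Orwell - Ash - North: 12+13+17+37 = 79
North - Quarry - Ash - Orwell - North: 12+27+17+25 = 81
North - Orwell - Quarry - Ash - North: 25+13+27+37 = 102
The minimum is 79.
One optimal route: North → Quarry → Orwell → Ash → North (or its reverse).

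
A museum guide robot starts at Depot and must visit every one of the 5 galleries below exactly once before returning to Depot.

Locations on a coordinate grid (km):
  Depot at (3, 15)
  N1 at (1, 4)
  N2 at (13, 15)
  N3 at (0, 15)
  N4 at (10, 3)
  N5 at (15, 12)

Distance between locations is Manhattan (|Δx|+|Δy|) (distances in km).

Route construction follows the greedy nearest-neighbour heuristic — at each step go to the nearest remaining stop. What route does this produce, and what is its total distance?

54 km along Depot → N3 → N1 → N4 → N5 → N2 → Depot.

Depot → [N3:3 / N2:10 / N1:13 / N5:15 / N4:19] → N3 (3)
N3 → [N1:12 / N2:13 / N5:18 / N4:22] → N1 (12)
N1 → [N4:10 / N5:22 / N2:23] → N4 (10)
N4 → [N5:14 / N2:15] → N5 (14)
N5 → [N2:5] → N2 (5)
Return N2→Depot: 10.
Total = 3 + 12 + 10 + 14 + 5 + 10 = 54.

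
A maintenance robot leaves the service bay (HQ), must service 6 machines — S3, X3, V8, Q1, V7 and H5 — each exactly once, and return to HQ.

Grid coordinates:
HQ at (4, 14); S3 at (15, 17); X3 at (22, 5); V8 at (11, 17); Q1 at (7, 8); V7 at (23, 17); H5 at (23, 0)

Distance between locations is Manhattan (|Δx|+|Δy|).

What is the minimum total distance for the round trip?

72 — the shortest possible round trip.

HQ-S3-X3-V8-Q1-V7-H5-HQ: 14+19+23+13+25+17+33 = 144
HQ-S3-X3-V8-Q1-H5-V7-HQ: 14+19+23+13+24+17+22 = 132
HQ-S3-X3-V8-V7-Q1-H5-HQ: 14+19+23+12+25+24+33 = 150
HQ-S3-X3-V8-V7-H5-Q1-HQ: 14+19+23+12+17+24+9 = 118
HQ-S3-X3-V8-H5-Q1-V7-HQ: 14+19+23+29+24+25+22 = 156
HQ-S3-X3-V8-H5-V7-Q1-HQ: 14+19+23+29+17+25+9 = 136
HQ-S3-X3-Q1-V8-V7-H5-HQ: 14+19+18+13+12+17+33 = 126
HQ-S3-X3-Q1-V8-H5-V7-HQ: 14+19+18+13+29+17+22 = 132
… (352 more)
HQ-V8-S3-V7-H5-X3-Q1-HQ: 10+4+8+17+6+18+9 = 72  ← best
The minimum is 72.
One optimal route: HQ → V8 → S3 → V7 → H5 → X3 → Q1 → HQ (or its reverse).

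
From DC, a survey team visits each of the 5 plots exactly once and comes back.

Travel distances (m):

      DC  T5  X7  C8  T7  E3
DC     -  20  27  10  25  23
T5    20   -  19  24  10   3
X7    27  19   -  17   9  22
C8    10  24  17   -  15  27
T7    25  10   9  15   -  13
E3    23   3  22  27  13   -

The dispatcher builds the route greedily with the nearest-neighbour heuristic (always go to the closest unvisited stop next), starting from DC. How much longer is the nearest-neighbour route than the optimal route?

The nearest-neighbour route is 7 m longer than optimal.

DC: C8=10, T5=20, E3=23, T7=25, X7=27 ⇒ C8
C8: T7=15, X7=17, T5=24, E3=27 ⇒ T7
T7: X7=9, T5=10, E3=13 ⇒ X7
X7: T5=19, E3=22 ⇒ T5
T5: E3=3 ⇒ E3
NN route DC → C8 → T7 → X7 → T5 → E3 → DC costs 79.
Optimal: DC → T5 → E3 → T7 → X7 → C8 → DC costs 72 (by enumerating all 60 distinct tours).
Excess = 79 − 72 = 7.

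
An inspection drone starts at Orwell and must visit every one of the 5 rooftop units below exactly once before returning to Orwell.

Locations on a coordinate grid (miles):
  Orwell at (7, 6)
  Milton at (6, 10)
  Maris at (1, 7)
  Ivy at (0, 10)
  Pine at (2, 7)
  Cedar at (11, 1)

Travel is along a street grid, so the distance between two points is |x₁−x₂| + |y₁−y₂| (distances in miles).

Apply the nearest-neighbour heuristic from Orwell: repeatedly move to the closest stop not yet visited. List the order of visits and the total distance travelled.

At Orwell the remaining stops are Milton 5, Pine 6, Maris 7, Cedar 9, Ivy 11; go to Milton.
At Milton the remaining stops are Ivy 6, Pine 7, Maris 8, Cedar 14; go to Ivy.
At Ivy the remaining stops are Maris 4, Pine 5, Cedar 20; go to Maris.
At Maris the remaining stops are Pine 1, Cedar 16; go to Pine.
At Pine the remaining stops are Cedar 15; go to Cedar.
Return Cedar→Orwell: 9.
Total = 5 + 6 + 4 + 1 + 15 + 9 = 40.

Nearest-neighbour total = 40 miles; route Orwell → Milton → Ivy → Maris → Pine → Cedar → Orwell.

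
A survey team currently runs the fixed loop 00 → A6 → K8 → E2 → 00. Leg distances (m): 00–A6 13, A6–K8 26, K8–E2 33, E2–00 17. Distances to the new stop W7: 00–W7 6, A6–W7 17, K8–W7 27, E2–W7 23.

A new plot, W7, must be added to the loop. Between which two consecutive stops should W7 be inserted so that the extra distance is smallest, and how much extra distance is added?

Adding 10 m by placing W7 on the 00–A6 leg.

Insertion cost between consecutive stops i–j is d(i,W7) + d(W7,j) − d(i,j):
  between 00 and A6: 6 + 17 − 13 = 10
  between A6 and K8: 17 + 27 − 26 = 18
  between K8 and E2: 27 + 23 − 33 = 17
  between E2 and 00: 23 + 6 − 17 = 12
Cheapest insertion is between 00 and A6, adding 10.
New total = 89 + 10 = 99.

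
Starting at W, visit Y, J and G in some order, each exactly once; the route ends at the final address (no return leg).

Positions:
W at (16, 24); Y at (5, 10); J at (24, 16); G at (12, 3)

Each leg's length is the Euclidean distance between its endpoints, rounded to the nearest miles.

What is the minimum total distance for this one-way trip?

There are 3! = 6 possible orderings.
W→Y→J→G: 18+20+18 = 56
W→Y→G→J: 18+10+18 = 46
W→J→Y→G: 11+20+10 = 41
W→J→G→Y: 11+18+10 = 39
W→G→Y→J: 21+10+20 = 51
W→G→J→Y: 21+18+20 = 59
The minimum is 39.
One shortest path: W → J → G → Y.

39 miles — the minimum one-way total.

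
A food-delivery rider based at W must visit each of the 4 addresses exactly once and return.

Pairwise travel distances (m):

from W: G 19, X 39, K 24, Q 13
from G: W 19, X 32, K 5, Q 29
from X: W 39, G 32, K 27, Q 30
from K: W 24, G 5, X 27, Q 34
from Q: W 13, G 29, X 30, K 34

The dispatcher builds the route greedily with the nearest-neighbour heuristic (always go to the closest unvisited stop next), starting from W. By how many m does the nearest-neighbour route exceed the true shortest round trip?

19 m longer than the optimal tour.

W: Q=13, G=19, K=24, X=39 ⇒ Q
Q: G=29, X=30, K=34 ⇒ G
G: K=5, X=32 ⇒ K
K: X=27 ⇒ X
NN route W → Q → G → K → X → W costs 113.
Optimal: W → G → K → X → Q → W costs 94 (by enumerating all 12 distinct tours).
Excess = 113 − 94 = 19.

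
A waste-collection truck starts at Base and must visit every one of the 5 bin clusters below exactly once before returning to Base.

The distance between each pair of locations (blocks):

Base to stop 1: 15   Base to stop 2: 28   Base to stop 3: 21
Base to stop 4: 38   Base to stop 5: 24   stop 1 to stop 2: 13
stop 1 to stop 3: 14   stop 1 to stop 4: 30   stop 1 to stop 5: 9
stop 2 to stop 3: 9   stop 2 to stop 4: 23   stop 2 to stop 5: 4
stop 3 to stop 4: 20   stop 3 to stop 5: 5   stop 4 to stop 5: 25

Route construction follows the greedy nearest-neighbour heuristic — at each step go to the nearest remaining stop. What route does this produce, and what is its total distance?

From Base: distances to unvisited — stop 1=15, stop 3=21, stop 5=24, stop 2=28, stop 4=38. Nearest is stop 1 (15).
From stop 1: distances to unvisited — stop 5=9, stop 2=13, stop 3=14, stop 4=30. Nearest is stop 5 (9).
From stop 5: distances to unvisited — stop 2=4, stop 3=5, stop 4=25. Nearest is stop 2 (4).
From stop 2: distances to unvisited — stop 3=9, stop 4=23. Nearest is stop 3 (9).
From stop 3: distances to unvisited — stop 4=20. Nearest is stop 4 (20).
Return stop 4→Base: 38.
Total = 15 + 9 + 4 + 9 + 20 + 38 = 95.

Total distance 95 blocks via the nearest-neighbour route Base → stop 1 → stop 5 → stop 2 → stop 3 → stop 4 → Base.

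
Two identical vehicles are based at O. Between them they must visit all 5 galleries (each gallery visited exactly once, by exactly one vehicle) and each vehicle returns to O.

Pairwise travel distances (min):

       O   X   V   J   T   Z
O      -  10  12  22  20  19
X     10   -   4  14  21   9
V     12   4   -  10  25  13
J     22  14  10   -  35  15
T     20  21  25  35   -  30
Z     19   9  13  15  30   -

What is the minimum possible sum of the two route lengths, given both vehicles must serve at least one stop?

96 min — the smallest possible combined total.

Try each way of splitting the stops between the two vehicles (each non-empty) and, for each split, find the best tour for each vehicle:
  {X} + {V, J, T, Z}: 20 + 87 = 107
  {V} + {X, J, T, Z}: 24 + 87 = 111
  {X, V} + {J, T, Z}: 26 + 87 = 113
  {J} + {X, V, T, Z}: 44 + 75 = 119
  {X, J} + {V, T, Z}: 46 + 75 = 121
  {V, J} + {X, T, Z}: 44 + 69 = 113
  … (15 splits in total)
  {T} + {X, V, J, Z}: 40 + 56 = 96  ← best
Best: vehicle 1 O → T → O = 40; vehicle 2 O → X → Z → J → V → O = 56; combined 96.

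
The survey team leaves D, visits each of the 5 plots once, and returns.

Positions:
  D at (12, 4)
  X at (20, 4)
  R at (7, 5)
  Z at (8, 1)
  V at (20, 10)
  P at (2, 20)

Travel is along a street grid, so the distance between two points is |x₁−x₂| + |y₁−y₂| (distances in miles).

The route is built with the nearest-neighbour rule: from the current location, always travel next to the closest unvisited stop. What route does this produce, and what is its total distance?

Total distance 86 miles via the nearest-neighbour route D → R → Z → X → V → P → D.

D → [R:6 / Z:7 / X:8 / V:14 / P:26] → R (6)
R → [Z:5 / X:14 / V:18 / P:20] → Z (5)
Z → [X:15 / V:21 / P:25] → X (15)
X → [V:6 / P:34] → V (6)
V → [P:28] → P (28)
Return P→D: 26.
Total = 6 + 5 + 15 + 6 + 28 + 26 = 86.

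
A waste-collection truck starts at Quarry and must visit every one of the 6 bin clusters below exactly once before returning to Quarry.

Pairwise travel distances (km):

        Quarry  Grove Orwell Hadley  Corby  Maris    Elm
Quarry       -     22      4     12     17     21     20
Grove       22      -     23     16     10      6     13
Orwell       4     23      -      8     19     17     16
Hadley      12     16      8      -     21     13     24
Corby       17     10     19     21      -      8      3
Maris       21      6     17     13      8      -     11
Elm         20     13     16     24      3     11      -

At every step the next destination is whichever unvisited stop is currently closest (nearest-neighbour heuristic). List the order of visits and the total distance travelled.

From Quarry: distances to unvisited — Orwell=4, Hadley=12, Corby=17, Elm=20, Maris=21, Grove=22. Nearest is Orwell (4).
From Orwell: distances to unvisited — Hadley=8, Elm=16, Maris=17, Corby=19, Grove=23. Nearest is Hadley (8).
From Hadley: distances to unvisited — Maris=13, Grove=16, Corby=21, Elm=24. Nearest is Maris (13).
From Maris: distances to unvisited — Grove=6, Corby=8, Elm=11. Nearest is Grove (6).
From Grove: distances to unvisited — Corby=10, Elm=13. Nearest is Corby (10).
From Corby: distances to unvisited — Elm=3. Nearest is Elm (3).
Return Elm→Quarry: 20.
Total = 4 + 8 + 13 + 6 + 10 + 3 + 20 = 64.

64 km along Quarry → Orwell → Hadley → Maris → Grove → Corby → Elm → Quarry.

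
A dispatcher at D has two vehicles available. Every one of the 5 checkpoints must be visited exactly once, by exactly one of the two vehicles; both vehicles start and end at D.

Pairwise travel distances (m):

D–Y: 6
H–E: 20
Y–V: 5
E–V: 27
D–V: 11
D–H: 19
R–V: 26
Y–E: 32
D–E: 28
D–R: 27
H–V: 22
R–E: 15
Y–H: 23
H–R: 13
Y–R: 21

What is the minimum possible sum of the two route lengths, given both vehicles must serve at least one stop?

Check every non-empty split of the stops between the two vehicles; for each half take its own optimal tour:
  {Y} + {H, R, E, V}: 12 + 85 = 97
  {H} + {Y, R, E, V}: 38 + 80 = 118
  {Y, H} + {R, E, V}: 48 + 80 = 128
  {R} + {Y, H, E, V}: 54 + 77 = 131
  {Y, R} + {H, E, V}: 54 + 77 = 131
  {H, R} + {Y, E, V}: 59 + 66 = 125
  … (15 splits in total)
Best: vehicle 1 D → Y → D = 12; vehicle 2 D → H → R → E → V → D = 85; combined 97.

97 m — the smallest possible combined total.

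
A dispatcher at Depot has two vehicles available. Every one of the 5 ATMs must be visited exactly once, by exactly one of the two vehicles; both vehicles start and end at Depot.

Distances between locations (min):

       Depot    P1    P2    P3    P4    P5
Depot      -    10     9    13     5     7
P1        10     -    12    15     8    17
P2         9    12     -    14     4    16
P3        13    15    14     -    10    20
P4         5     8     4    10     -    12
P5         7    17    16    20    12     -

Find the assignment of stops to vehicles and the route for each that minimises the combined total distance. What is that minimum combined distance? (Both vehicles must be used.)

Minimum combined distance: 62 min.

There are 2^4 − 1 = 15 ways to divide the 5 stops into two non-empty groups. For each, the best each vehicle can do is its own shortest tour through its group:
  {P1} + {P2, P3, P4, P5}: 20 + 50 = 70
  {P2} + {P1, P3, P4, P5}: 18 + 54 = 72
  {P1, P2} + {P3, P4, P5}: 31 + 42 = 73
  {P3} + {P1, P2, P4, P5}: 26 + 45 = 71
  {P1, P3} + {P2, P4, P5}: 38 + 32 = 70
  {P2, P3} + {P1, P4, P5}: 36 + 37 = 73
  … (15 splits in total)
  {P1, P2, P3, P4} + {P5}: 48 + 14 = 62  ← best
Best: vehicle 1 Depot → P1 → P3 → P2 → P4 → Depot = 48; vehicle 2 Depot → P5 → Depot = 14; combined 62.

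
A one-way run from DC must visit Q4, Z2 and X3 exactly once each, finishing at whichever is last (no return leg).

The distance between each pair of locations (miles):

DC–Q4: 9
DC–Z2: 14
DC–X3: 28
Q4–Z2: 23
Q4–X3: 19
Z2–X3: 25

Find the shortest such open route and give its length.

Shortest open route: 53 miles.

There are 3! = 6 possible orderings.
DC → Q4 → Z2 → X3: 9+23+25 = 57
DC → Q4 → X3 → Z2: 9+19+25 = 53
DC → Z2 → Q4 → X3: 14+23+19 = 56
DC → Z2 → X3 → Q4: 14+25+19 = 58
DC → X3 → Q4 → Z2: 28+19+23 = 70
DC → X3 → Z2 → Q4: 28+25+23 = 76
The minimum is 53.
One shortest path: DC → Q4 → X3 → Z2.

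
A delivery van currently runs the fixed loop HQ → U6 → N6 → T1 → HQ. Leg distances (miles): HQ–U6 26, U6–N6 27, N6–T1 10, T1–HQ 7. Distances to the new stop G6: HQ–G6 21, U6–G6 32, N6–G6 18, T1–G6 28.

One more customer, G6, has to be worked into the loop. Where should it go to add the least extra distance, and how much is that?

Insertion cost between consecutive stops i–j is d(i,G6) + d(G6,j) − d(i,j):
  between HQ and U6: 21 + 32 − 26 = 27
  between U6 and N6: 32 + 18 − 27 = 23
  between N6 and T1: 18 + 28 − 10 = 36
  between T1 and HQ: 28 + 21 − 7 = 42
Cheapest insertion is between U6 and N6, adding 23.
New total = 70 + 23 = 93.

Adding 23 miles by placing G6 on the U6–N6 leg.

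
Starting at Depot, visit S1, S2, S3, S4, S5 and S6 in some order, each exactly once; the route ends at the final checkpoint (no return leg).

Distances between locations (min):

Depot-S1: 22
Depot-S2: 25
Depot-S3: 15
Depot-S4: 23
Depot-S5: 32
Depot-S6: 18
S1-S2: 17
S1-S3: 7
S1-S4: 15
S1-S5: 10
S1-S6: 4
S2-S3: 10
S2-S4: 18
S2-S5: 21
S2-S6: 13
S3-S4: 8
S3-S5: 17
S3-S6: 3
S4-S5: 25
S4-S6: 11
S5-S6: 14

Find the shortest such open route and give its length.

There are 6! = 720 possible orderings.
Depot → S1 → S2 → S3 → S4 → S5 → S6: 22+17+10+8+25+14 = 96
Depot → S1 → S2 → S3 → S4 → S6 → S5: 22+17+10+8+11+14 = 82
Depot → S1 → S2 → S3 → S5 → S4 → S6: 22+17+10+17+25+11 = 102
Depot → S1 → S2 → S3 → S5 → S6 → S4: 22+17+10+17+14+11 = 91
Depot → S1 → S2 → S3 → S6 → S4 → S5: 22+17+10+3+11+25 = 88
Depot → S1 → S2 → S3 → S6 → S5 → S4: 22+17+10+3+14+25 = 91
Depot → S1 → S2 → S4 → S3 → S5 → S6: 22+17+18+8+17+14 = 96
Depot → S1 → S2 → S4 → S3 → S6 → S5: 22+17+18+8+3+14 = 82
… (712 more)
Depot → S2 → S3 → S4 → S6 → S1 → S5: 25+10+8+11+4+10 = 68  ← best
The minimum is 68.
One shortest path: Depot → S2 → S3 → S4 → S6 → S1 → S5.

Shortest open route: 68 min.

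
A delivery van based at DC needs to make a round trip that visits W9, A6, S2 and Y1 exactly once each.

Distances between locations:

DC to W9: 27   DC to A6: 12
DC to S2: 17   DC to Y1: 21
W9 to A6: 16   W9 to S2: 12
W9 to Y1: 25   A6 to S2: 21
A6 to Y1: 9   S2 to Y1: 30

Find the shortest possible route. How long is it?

DC - W9 - A6 - S2 - Y1 - DC: 27+16+21+30+21 = 115
DC - W9 - A6 - Y1 - S2 - DC: 27+16+9+30+17 = 99
DC - W9 - S2 - A6 - Y1 - DC: 27+12+21+9+21 = 90
DC - W9 - S2 - Y1 - A6 - DC: 27+12+30+9+12 = 90
DC - W9 - Y1 - A6 - S2 - DC: 27+25+9+21+17 = 99
DC - W9 - Y1 - S2 - A6 - DC: 27+25+30+21+12 = 115
DC - A6 - W9 - S2 - Y1 - DC: 12+16+12+30+21 = 91
DC - A6 - W9 - Y1 - S2 - DC: 12+16+25+30+17 = 100
DC - A6 - S2 - W9 - Y1 - DC: 12+21+12+25+21 = 91
DC - A6 - Y1 - W9 - S2 - DC: 12+9+25+12+17 = 75
DC - S2 - W9 - A6 - Y1 - DC: 17+12+16+9+21 = 75
DC - S2 - A6 - W9 - Y1 - DC: 17+21+16+25+21 = 100
The minimum is 75.
One optimal route: DC → A6 → Y1 → W9 → S2 → DC (or its reverse).

Shortest round trip = 75.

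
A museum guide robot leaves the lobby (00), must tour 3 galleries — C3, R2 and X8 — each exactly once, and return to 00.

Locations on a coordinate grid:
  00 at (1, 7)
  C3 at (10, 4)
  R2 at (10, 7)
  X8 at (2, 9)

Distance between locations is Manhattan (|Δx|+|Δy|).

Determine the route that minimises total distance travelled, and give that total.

With 3 stops there are 3!/2 = 3 distinct round trips (a route and its reverse cost the same).
00-C3-R2-X8-00: 12+3+10+3 = 28
00-C3-X8-R2-00: 12+13+10+9 = 44
00-R2-C3-X8-00: 9+3+13+3 = 28
The minimum is 28.
One optimal route: 00 → C3 → R2 → X8 → 00 (or its reverse).

28 — the shortest possible round trip.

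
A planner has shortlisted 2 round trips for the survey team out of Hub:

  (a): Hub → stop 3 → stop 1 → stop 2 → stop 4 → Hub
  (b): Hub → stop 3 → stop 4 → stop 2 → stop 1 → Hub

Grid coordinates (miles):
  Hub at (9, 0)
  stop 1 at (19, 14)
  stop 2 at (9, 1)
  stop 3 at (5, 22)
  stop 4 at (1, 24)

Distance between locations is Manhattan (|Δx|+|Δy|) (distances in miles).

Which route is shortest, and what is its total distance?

Shortest is (b), total 110 miles.

(a): 26 + 22 + 23 + 31 + 32 = 134
(b): 26 + 6 + 31 + 23 + 24 = 110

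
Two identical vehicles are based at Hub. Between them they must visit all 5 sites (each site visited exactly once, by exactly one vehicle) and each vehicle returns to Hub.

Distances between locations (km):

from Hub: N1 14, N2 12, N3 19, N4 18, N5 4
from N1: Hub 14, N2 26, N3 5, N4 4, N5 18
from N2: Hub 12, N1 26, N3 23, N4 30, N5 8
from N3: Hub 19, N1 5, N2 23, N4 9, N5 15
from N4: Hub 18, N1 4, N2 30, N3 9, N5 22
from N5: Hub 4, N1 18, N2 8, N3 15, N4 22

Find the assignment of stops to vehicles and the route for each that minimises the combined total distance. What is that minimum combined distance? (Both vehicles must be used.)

Minimum combined distance: 70 km.

Check every non-empty split of the stops between the two vehicles; for each half take its own optimal tour:
  {N1} + {N2, N3, N4, N5}: 28 + 62 = 90
  {N2} + {N1, N3, N4, N5}: 24 + 46 = 70
  {N1, N2} + {N3, N4, N5}: 52 + 46 = 98
  {N3} + {N1, N2, N4, N5}: 38 + 60 = 98
  {N1, N3} + {N2, N4, N5}: 38 + 60 = 98
  {N2, N3} + {N1, N4, N5}: 54 + 44 = 98
  … (15 splits in total)
Best: vehicle 1 Hub → N2 → Hub = 24; vehicle 2 Hub → N1 → N4 → N3 → N5 → Hub = 46; combined 70.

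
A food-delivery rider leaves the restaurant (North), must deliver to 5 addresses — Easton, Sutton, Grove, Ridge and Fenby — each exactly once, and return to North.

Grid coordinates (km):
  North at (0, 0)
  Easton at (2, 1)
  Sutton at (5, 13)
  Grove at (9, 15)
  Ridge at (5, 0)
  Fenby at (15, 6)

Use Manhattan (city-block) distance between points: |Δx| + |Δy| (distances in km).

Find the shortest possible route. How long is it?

Minimum total distance: 60 km.

North - Easton - Sutton - Grove - Ridge - Fenby - North: 3+15+6+19+16+21 = 80
North - Easton - Sutton - Grove - Fenby - Ridge - North: 3+15+6+15+16+5 = 60
North - Easton - Sutton - Ridge - Grove - Fenby - North: 3+15+13+19+15+21 = 86
North - Easton - Sutton - Ridge - Fenby - Grove - North: 3+15+13+16+15+24 = 86
North - Easton - Sutton - Fenby - Grove - Ridge - North: 3+15+17+15+19+5 = 74
North - Easton - Sutton - Fenby - Ridge - Grove - North: 3+15+17+16+19+24 = 94
North - Easton - Grove - Sutton - Ridge - Fenby - North: 3+21+6+13+16+21 = 80
North - Easton - Grove - Sutton - Fenby - Ridge - North: 3+21+6+17+16+5 = 68
North - Easton - Grove - Ridge - Sutton - Fenby - North: 3+21+19+13+17+21 = 94
North - Easton - Grove - Ridge - Fenby - Sutton - North: 3+21+19+16+17+18 = 94
North - Easton - Grove - Fenby - Sutton - Ridge - North: 3+21+15+17+13+5 = 74
North - Easton - Grove - Fenby - Ridge - Sutton - North: 3+21+15+16+13+18 = 86
North - Easton - Ridge - Sutton - Grove - Fenby - North: 3+4+13+6+15+21 = 62
North - Easton - Ridge - Sutton - Fenby - Grove - North: 3+4+13+17+15+24 = 76
… (46 more)
The minimum is 60.
One optimal route: North → Easton → Sutton → Grove → Fenby → Ridge → North (or its reverse).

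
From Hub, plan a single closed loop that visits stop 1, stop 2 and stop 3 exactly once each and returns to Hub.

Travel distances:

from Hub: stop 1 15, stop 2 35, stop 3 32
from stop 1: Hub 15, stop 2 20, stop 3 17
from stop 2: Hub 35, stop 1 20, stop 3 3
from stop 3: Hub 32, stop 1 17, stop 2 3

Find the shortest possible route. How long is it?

With 3 stops there are 3!/2 = 3 distinct round trips (a route and its reverse cost the same).
Hub-stop 1-stop 2-stop 3-Hub: 15+20+3+32 = 70
Hub-stop 1-stop 3-stop 2-Hub: 15+17+3+35 = 70
Hub-stop 2-stop 1-stop 3-Hub: 35+20+17+32 = 104
The minimum is 70.
One optimal route: Hub → stop 1 → stop 2 → stop 3 → Hub (or its reverse).

Shortest round trip = 70.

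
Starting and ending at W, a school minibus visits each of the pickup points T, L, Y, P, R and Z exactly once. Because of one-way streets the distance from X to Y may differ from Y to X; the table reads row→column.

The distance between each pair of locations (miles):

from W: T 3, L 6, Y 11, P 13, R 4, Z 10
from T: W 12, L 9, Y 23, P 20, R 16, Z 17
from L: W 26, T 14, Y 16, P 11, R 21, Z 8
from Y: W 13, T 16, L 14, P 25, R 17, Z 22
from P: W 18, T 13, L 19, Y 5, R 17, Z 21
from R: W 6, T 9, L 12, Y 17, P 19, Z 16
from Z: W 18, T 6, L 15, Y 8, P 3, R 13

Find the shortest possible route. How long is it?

W→T→L→Y→P→R→Z→W: 3+9+16+25+17+16+18 = 104
W→T→L→Y→P→Z→R→W: 3+9+16+25+21+13+6 = 93
W→T→L→Y→R→P→Z→W: 3+9+16+17+19+21+18 = 103
W→T→L→Y→R→Z→P→W: 3+9+16+17+16+3+18 = 82
W→T→L→Y→Z→P→R→W: 3+9+16+22+3+17+6 = 76
W→T→L→Y→Z→R→P→W: 3+9+16+22+13+19+18 = 100
W→T→L→P→Y→R→Z→W: 3+9+11+5+17+16+18 = 79
W→T→L→P→Y→Z→R→W: 3+9+11+5+22+13+6 = 69
… (712 more)
W→T→L→Z→P→Y→R→W: 3+9+8+3+5+17+6 = 51  ← best
The minimum is 51.
One optimal route: W → T → L → Z → P → Y → R → W.

51 miles — the shortest possible round trip.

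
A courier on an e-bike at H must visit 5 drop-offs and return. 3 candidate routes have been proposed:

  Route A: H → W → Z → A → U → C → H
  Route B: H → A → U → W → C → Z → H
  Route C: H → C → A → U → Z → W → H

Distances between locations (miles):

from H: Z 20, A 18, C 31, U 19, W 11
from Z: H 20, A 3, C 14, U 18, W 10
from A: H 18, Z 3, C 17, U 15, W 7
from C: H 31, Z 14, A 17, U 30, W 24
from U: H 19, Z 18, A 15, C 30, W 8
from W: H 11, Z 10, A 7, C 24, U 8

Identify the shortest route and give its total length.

99 miles — Route B is the shortest.

Route A: 11 + 10 + 3 + 15 + 30 + 31 = 100
Route B: 18 + 15 + 8 + 24 + 14 + 20 = 99
Route C: 31 + 17 + 15 + 18 + 10 + 11 = 102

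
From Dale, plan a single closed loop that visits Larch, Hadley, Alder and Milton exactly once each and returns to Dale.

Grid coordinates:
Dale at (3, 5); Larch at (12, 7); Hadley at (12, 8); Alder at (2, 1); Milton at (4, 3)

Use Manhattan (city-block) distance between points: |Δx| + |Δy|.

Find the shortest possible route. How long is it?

34 — the shortest possible round trip.

Dale→Larch→Hadley→Alder→Milton→Dale: 11+1+17+4+3 = 36
Dale→Larch→Hadley→Milton→Alder→Dale: 11+1+13+4+5 = 34
Dale→Larch→Alder→Hadley→Milton→Dale: 11+16+17+13+3 = 60
Dale→Larch→Alder→Milton→Hadley→Dale: 11+16+4+13+12 = 56
Dale→Larch→Milton→Hadley→Alder→Dale: 11+12+13+17+5 = 58
Dale→Larch→Milton→Alder→Hadley→Dale: 11+12+4+17+12 = 56
Dale→Hadley→Larch→Alder→Milton→Dale: 12+1+16+4+3 = 36
Dale→Hadley→Larch→Milton→Alder→Dale: 12+1+12+4+5 = 34
Dale→Hadley→Alder→Larch→Milton→Dale: 12+17+16+12+3 = 60
Dale→Hadley→Milton→Larch→Alder→Dale: 12+13+12+16+5 = 58
Dale→Alder→Larch→Hadley→Milton→Dale: 5+16+1+13+3 = 38
Dale→Alder→Hadley→Larch→Milton→Dale: 5+17+1+12+3 = 38
The minimum is 34.
One optimal route: Dale → Larch → Hadley → Milton → Alder → Dale (or its reverse).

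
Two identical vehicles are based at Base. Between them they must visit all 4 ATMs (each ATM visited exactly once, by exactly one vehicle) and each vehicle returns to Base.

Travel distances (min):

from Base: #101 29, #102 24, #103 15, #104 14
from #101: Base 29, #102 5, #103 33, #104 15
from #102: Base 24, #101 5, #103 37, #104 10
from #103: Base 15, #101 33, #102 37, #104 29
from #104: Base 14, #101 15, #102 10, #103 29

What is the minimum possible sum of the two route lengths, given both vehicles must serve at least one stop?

88 min — the smallest possible combined total.

Check every non-empty split of the stops between the two vehicles; for each half take its own optimal tour:
  {#101} + {#102, #103, #104}: 58 + 76 = 134
  {#102} + {#101, #103, #104}: 48 + 77 = 125
  {#101, #102} + {#103, #104}: 58 + 58 = 116
  {#103} + {#101, #102, #104}: 30 + 58 = 88
  {#101, #103} + {#102, #104}: 77 + 48 = 125
  {#102, #103} + {#101, #104}: 76 + 58 = 134
  … (7 splits in total)
Best: vehicle 1 Base → #103 → Base = 30; vehicle 2 Base → #101 → #102 → #104 → Base = 58; combined 88.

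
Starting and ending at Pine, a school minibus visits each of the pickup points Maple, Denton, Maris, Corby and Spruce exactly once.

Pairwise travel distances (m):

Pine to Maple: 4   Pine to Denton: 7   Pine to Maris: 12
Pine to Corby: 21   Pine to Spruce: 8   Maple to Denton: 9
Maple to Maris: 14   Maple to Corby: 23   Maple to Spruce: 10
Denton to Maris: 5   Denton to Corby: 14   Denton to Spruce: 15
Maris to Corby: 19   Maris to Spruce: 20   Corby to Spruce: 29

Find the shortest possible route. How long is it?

Shortest round trip = 72 m.

Pine - Maple - Denton - Maris - Corby - Spruce - Pine: 4+9+5+19+29+8 = 74
Pine - Maple - Denton - Maris - Spruce - Corby - Pine: 4+9+5+20+29+21 = 88
Pine - Maple - Denton - Corby - Maris - Spruce - Pine: 4+9+14+19+20+8 = 74
Pine - Maple - Denton - Corby - Spruce - Maris - Pine: 4+9+14+29+20+12 = 88
Pine - Maple - Denton - Spruce - Maris - Corby - Pine: 4+9+15+20+19+21 = 88
Pine - Maple - Denton - Spruce - Corby - Maris - Pine: 4+9+15+29+19+12 = 88
Pine - Maple - Maris - Denton - Corby - Spruce - Pine: 4+14+5+14+29+8 = 74
Pine - Maple - Maris - Denton - Spruce - Corby - Pine: 4+14+5+15+29+21 = 88
Pine - Maple - Maris - Corby - Denton - Spruce - Pine: 4+14+19+14+15+8 = 74
Pine - Maple - Maris - Corby - Spruce - Denton - Pine: 4+14+19+29+15+7 = 88
Pine - Maple - Maris - Spruce - Denton - Corby - Pine: 4+14+20+15+14+21 = 88
Pine - Maple - Maris - Spruce - Corby - Denton - Pine: 4+14+20+29+14+7 = 88
Pine - Maple - Corby - Denton - Maris - Spruce - Pine: 4+23+14+5+20+8 = 74
Pine - Maple - Corby - Denton - Spruce - Maris - Pine: 4+23+14+15+20+12 = 88
… (46 more)
Pine - Denton - Maris - Corby - Maple - Spruce - Pine: 7+5+19+23+10+8 = 72  ← best
The minimum is 72.
One optimal route: Pine → Denton → Maris → Corby → Maple → Spruce → Pine (or its reverse).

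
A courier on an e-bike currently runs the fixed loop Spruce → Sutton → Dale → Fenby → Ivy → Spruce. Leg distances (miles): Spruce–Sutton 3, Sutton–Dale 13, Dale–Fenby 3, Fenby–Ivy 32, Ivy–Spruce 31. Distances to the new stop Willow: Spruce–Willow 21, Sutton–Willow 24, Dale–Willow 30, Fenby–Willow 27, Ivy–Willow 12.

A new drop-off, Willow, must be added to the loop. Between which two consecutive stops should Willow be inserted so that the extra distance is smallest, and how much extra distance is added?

Insertion cost between consecutive stops i–j is d(i,Willow) + d(Willow,j) − d(i,j):
  between Spruce and Sutton: 21 + 24 − 3 = 42
  between Sutton and Dale: 24 + 30 − 13 = 41
  between Dale and Fenby: 30 + 27 − 3 = 54
  between Fenby and Ivy: 27 + 12 − 32 = 7
  between Ivy and Spruce: 12 + 21 − 31 = 2
Cheapest insertion is between Ivy and Spruce, adding 2.
New total = 82 + 2 = 84.

Minimum extra distance: 2 miles, inserting Willow between Ivy and Spruce.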